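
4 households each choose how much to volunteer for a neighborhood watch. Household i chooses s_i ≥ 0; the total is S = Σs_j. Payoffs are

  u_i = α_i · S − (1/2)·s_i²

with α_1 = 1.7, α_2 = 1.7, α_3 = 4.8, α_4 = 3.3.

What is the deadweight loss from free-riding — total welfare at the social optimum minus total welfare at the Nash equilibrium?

152.105

Household i's FOC: ∂u_i/∂s_i = α_i − s_i = 0, so s_i* = α_i.
NE contributions = (1.7, 1.7, 4.8, 3.3); S = 11.5.
W^NE = (Σα)·S − ½Σα_i² = 11.5² − ½·39.71 = 112.395.
Planner sets s_i = Σα_j = 11.5 for every i, so S^SO = 4·11.5 = 46.
W^SO = (Σα)·S^SO − ½·4·(Σα)² = (4/2)·11.5² = 264.5.
Deadweight loss = W^SO − W^NE = 152.105.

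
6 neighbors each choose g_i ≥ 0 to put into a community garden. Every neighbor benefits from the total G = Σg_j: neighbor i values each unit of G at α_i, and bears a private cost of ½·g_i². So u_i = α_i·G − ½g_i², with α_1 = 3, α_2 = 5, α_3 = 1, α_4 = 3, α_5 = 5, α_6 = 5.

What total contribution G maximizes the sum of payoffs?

Planner FOC: ∂(Σu_j)/∂g_i = (Σα_j) − g_i = 0, so g_i^SO = Σα_j = 22 for every i; G^SO = 132.

132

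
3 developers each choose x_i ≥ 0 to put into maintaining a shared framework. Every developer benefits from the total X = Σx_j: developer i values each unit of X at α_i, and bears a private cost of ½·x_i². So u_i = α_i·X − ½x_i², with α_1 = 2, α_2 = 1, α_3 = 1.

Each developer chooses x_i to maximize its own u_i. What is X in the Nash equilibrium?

Developer i's FOC: ∂u_i/∂x_i = α_i − x_i = 0, so x_i* = α_i.
NE contributions = (2, 1, 1); X = 4.

4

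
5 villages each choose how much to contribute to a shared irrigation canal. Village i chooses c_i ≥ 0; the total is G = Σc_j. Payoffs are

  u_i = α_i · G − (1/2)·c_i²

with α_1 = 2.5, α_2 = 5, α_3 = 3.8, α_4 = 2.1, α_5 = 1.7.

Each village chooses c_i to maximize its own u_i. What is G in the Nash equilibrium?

Village i's FOC: ∂u_i/∂c_i = α_i − c_i = 0, so c_i* = α_i.
NE contributions = (2.5, 5, 3.8, 2.1, 1.7); G = 15.1.

15.1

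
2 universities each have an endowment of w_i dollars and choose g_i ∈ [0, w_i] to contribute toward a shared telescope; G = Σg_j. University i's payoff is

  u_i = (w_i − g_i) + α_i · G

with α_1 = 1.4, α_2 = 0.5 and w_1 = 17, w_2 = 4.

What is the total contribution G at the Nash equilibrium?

∂u_i/∂g_i = α_i − 1, so university i contributes w_i if α_i > 1, else 0.
α_i > 1 for i ∈ {1}; NE contributions (17, 0), G = 17.

17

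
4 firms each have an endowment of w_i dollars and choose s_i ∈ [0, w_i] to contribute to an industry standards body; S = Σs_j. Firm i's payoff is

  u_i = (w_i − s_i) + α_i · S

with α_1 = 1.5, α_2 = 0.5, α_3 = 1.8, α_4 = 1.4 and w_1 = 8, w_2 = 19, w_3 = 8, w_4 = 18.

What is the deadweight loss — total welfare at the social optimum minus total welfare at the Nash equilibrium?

∂u_i/∂s_i = α_i − 1, so firm i contributes w_i if α_i > 1, else 0.
α_i > 1 for i ∈ {1, 3, 4}; NE contributions (8, 0, 8, 18), S = 34.
W^NE = Σw_i − S^NE + (Σα_i)·S^NE = 53 + 4.2·34 = 195.8.
Planner: ∂(Σu_j)/∂s_i = Σα_j − 1 = 4.2 > 0, so everyone contributes w_i; S^SO = 53, W^SO = 53 + 4.2·53 = 275.6.
Deadweight loss = 79.8.

79.8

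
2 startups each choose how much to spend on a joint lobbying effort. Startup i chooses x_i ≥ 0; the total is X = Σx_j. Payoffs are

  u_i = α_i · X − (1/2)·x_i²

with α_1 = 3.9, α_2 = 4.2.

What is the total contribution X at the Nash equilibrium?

Startup i's FOC: ∂u_i/∂x_i = α_i − x_i = 0, so x_i* = α_i.
NE contributions = (3.9, 4.2); X = 8.1.

8.1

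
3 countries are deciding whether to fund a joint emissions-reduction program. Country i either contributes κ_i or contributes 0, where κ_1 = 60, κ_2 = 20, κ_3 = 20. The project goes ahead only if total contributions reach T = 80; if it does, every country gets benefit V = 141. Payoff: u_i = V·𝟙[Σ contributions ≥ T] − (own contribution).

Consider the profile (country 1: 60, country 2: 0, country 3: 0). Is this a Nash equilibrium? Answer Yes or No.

No

Total = 60 < 80: not provided.
Country 1 (pledges 60, payoff -60): dropping to 0 → total 0, payoff 0. Profitable deviation.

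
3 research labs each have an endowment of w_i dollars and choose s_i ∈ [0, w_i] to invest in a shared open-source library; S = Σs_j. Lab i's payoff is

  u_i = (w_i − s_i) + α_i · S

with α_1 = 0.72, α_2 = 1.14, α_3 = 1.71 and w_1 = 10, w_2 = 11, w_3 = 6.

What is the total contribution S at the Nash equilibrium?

∂u_i/∂s_i = α_i − 1, so lab i contributes w_i if α_i > 1, else 0.
α_i > 1 for i ∈ {2, 3}; NE contributions (0, 11, 6), S = 17.

17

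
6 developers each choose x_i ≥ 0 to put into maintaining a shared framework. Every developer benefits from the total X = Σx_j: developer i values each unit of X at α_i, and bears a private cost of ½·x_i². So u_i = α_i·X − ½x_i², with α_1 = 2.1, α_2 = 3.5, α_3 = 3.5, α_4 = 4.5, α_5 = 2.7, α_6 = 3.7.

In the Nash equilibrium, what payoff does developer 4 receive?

Developer i's FOC: ∂u_i/∂x_i = α_i − x_i = 0, so x_i* = α_i.
NE contributions = (2.1, 3.5, 3.5, 4.5, 2.7, 3.7); X = 20.
u_4 = α_4·X − ½·(x_4)² = 4.5·20 − ½·4.5² = 79.875.

79.875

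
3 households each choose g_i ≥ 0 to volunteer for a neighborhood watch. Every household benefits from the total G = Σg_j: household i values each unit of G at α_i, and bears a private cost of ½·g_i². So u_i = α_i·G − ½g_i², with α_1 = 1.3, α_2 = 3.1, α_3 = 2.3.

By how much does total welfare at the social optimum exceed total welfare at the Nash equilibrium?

30.74

Household i's FOC: ∂u_i/∂g_i = α_i − g_i = 0, so g_i* = α_i.
NE contributions = (1.3, 3.1, 2.3); G = 6.7.
W^NE = (Σα)·G − ½Σα_i² = 6.7² − ½·16.59 = 36.595.
Planner sets g_i = Σα_j = 6.7 for every i, so G^SO = 3·6.7 = 20.1.
W^SO = (Σα)·G^SO − ½·3·(Σα)² = (3/2)·6.7² = 67.335.
Deadweight loss = W^SO − W^NE = 30.74.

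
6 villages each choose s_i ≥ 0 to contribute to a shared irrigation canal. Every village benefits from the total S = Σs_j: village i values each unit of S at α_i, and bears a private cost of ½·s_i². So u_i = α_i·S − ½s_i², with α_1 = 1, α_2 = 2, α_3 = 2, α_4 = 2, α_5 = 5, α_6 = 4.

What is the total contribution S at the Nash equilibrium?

Village i's FOC: ∂u_i/∂s_i = α_i − s_i = 0, so s_i* = α_i.
NE contributions = (1, 2, 2, 2, 5, 4); S = 16.

16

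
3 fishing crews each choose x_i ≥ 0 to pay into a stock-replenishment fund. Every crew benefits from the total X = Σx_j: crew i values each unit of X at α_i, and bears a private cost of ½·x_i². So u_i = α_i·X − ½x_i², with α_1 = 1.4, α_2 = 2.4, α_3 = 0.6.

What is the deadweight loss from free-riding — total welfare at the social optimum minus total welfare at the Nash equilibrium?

13.72

Crew i's FOC: ∂u_i/∂x_i = α_i − x_i = 0, so x_i* = α_i.
NE contributions = (1.4, 2.4, 0.6); X = 4.4.
W^NE = (Σα)·X − ½Σα_i² = 4.4² − ½·8.08 = 15.32.
Planner sets x_i = Σα_j = 4.4 for every i, so X^SO = 3·4.4 = 13.2.
W^SO = (Σα)·X^SO − ½·3·(Σα)² = (3/2)·4.4² = 29.04.
Deadweight loss = W^SO − W^NE = 13.72.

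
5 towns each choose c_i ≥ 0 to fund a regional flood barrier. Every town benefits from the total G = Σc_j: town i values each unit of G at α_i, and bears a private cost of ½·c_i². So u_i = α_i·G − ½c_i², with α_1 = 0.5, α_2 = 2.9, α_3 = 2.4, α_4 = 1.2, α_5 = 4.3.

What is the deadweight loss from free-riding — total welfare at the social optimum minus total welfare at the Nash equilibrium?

Town i's FOC: ∂u_i/∂c_i = α_i − c_i = 0, so c_i* = α_i.
NE contributions = (0.5, 2.9, 2.4, 1.2, 4.3); G = 11.3.
W^NE = (Σα)·G − ½Σα_i² = 11.3² − ½·34.35 = 110.515.
Planner sets c_i = Σα_j = 11.3 for every i, so G^SO = 5·11.3 = 56.5.
W^SO = (Σα)·G^SO − ½·5·(Σα)² = (5/2)·11.3² = 319.225.
Deadweight loss = W^SO − W^NE = 208.71.

208.71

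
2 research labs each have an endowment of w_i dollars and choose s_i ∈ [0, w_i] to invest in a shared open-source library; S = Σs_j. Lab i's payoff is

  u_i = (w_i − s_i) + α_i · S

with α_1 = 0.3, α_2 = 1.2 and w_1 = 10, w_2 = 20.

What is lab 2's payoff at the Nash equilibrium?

24

∂u_i/∂s_i = α_i − 1, so lab i contributes w_i if α_i > 1, else 0.
α_i > 1 for i ∈ {2}; NE contributions (0, 20), S = 20.
u_2 = (20 − 20) + 1.2·20 = 24.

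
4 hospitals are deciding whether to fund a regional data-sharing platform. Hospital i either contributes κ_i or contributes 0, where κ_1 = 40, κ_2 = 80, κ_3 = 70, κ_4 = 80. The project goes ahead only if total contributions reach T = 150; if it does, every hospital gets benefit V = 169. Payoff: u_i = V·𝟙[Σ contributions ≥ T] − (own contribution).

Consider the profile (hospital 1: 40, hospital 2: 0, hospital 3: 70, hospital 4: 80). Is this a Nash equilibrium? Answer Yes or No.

No

Total = 190 ≥ 150: provided.
Hospital 1 (pledges 40, payoff 129): dropping to 0 → total 150, payoff 169. Profitable deviation.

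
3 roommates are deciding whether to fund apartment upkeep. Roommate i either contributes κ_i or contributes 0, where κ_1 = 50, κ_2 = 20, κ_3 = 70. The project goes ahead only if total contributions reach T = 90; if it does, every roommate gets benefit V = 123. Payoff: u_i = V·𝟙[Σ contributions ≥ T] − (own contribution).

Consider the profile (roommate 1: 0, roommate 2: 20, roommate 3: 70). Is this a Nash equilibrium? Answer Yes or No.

Total = 90 ≥ 90: provided.
Roommate 1 (pledges 0, payoff 123): pledging 50 → total 140, payoff 73. No gain.
Roommate 2 (pledges 20, payoff 103): dropping to 0 → total 70, payoff 0. No gain.
Roommate 3 (pledges 70, payoff 53): dropping to 0 → total 20, payoff 0. No gain.

Yes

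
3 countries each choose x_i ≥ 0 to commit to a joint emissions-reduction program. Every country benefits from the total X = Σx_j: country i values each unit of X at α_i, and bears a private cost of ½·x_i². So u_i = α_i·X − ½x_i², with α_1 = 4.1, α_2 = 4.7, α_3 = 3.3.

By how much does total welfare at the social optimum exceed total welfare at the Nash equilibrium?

98.1

Country i's FOC: ∂u_i/∂x_i = α_i − x_i = 0, so x_i* = α_i.
NE contributions = (4.1, 4.7, 3.3); X = 12.1.
W^NE = (Σα)·X − ½Σα_i² = 12.1² − ½·49.79 = 121.515.
Planner sets x_i = Σα_j = 12.1 for every i, so X^SO = 3·12.1 = 36.3.
W^SO = (Σα)·X^SO − ½·3·(Σα)² = (3/2)·12.1² = 219.615.
Deadweight loss = W^SO − W^NE = 98.1.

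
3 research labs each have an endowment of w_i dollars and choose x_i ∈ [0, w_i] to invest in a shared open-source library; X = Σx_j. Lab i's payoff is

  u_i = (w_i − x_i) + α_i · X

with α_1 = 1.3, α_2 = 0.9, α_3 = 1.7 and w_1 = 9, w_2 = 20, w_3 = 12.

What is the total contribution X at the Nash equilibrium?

∂u_i/∂x_i = α_i − 1, so lab i contributes w_i if α_i > 1, else 0.
α_i > 1 for i ∈ {1, 3}; NE contributions (9, 0, 12), X = 21.

21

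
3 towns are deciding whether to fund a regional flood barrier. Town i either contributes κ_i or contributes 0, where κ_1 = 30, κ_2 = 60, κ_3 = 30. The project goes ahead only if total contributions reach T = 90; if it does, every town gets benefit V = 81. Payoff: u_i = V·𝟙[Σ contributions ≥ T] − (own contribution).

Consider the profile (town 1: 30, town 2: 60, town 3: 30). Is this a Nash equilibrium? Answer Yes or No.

No

Total = 120 ≥ 90: provided.
Town 1 (pledges 30, payoff 51): dropping to 0 → total 90, payoff 81. Profitable deviation.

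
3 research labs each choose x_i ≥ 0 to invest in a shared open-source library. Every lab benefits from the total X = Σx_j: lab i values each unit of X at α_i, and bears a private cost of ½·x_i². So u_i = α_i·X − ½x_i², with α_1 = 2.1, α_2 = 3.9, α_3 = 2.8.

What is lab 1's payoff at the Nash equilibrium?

16.275

Lab i's FOC: ∂u_i/∂x_i = α_i − x_i = 0, so x_i* = α_i.
NE contributions = (2.1, 3.9, 2.8); X = 8.8.
u_1 = α_1·X − ½·(x_1)² = 2.1·8.8 − ½·2.1² = 16.275.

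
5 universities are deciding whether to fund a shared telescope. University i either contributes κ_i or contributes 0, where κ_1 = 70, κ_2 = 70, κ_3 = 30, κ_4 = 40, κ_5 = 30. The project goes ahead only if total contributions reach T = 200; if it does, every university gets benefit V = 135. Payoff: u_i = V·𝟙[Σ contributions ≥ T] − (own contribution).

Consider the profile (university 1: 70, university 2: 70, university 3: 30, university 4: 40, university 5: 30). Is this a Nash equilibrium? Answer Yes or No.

No

Total = 240 ≥ 200: provided.
University 1 (pledges 70, payoff 65): dropping to 0 → total 170, payoff 0. No gain.
University 2 (pledges 70, payoff 65): dropping to 0 → total 170, payoff 0. No gain.
University 3 (pledges 30, payoff 105): dropping to 0 → total 210, payoff 135. Profitable deviation.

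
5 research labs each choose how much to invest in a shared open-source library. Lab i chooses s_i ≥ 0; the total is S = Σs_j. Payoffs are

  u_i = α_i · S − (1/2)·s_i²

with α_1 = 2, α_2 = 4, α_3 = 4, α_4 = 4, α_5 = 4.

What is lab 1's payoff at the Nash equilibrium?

Lab i's FOC: ∂u_i/∂s_i = α_i − s_i = 0, so s_i* = α_i.
NE contributions = (2, 4, 4, 4, 4); S = 18.
u_1 = α_1·S − ½·(s_1)² = 2·18 − ½·2² = 34.

34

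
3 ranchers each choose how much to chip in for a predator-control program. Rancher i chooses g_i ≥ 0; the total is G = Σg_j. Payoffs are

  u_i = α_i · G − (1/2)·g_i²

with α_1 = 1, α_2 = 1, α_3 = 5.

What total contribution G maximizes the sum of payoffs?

21

Planner FOC: ∂(Σu_j)/∂g_i = (Σα_j) − g_i = 0, so g_i^SO = Σα_j = 7 for every i; G^SO = 21.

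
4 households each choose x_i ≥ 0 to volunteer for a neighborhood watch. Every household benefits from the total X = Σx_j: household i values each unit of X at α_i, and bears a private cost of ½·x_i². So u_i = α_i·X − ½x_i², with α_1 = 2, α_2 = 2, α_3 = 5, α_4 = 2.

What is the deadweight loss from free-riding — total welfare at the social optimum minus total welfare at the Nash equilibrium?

139.5

Household i's FOC: ∂u_i/∂x_i = α_i − x_i = 0, so x_i* = α_i.
NE contributions = (2, 2, 5, 2); X = 11.
W^NE = (Σα)·X − ½Σα_i² = 11² − ½·37 = 102.5.
Planner sets x_i = Σα_j = 11 for every i, so X^SO = 4·11 = 44.
W^SO = (Σα)·X^SO − ½·4·(Σα)² = (4/2)·11² = 242.
Deadweight loss = W^SO − W^NE = 139.5.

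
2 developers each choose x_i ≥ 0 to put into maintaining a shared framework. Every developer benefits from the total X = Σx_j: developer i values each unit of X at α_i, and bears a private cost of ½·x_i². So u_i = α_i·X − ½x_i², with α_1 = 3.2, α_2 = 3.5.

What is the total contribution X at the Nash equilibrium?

Developer i's FOC: ∂u_i/∂x_i = α_i − x_i = 0, so x_i* = α_i.
NE contributions = (3.2, 3.5); X = 6.7.

6.7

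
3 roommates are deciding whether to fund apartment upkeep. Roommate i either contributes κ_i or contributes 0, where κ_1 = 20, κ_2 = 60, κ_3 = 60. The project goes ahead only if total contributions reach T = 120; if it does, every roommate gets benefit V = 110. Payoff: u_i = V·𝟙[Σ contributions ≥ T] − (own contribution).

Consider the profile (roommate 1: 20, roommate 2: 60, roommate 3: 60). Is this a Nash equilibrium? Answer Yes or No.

Total = 140 ≥ 120: provided.
Roommate 1 (pledges 20, payoff 90): dropping to 0 → total 120, payoff 110. Profitable deviation.

No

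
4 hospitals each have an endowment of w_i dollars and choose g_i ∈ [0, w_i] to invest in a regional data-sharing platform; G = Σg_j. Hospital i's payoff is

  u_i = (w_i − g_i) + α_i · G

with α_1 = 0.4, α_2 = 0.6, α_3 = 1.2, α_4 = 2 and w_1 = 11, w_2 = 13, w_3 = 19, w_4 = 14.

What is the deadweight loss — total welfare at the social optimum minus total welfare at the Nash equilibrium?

∂u_i/∂g_i = α_i − 1, so hospital i contributes w_i if α_i > 1, else 0.
α_i > 1 for i ∈ {3, 4}; NE contributions (0, 0, 19, 14), G = 33.
W^NE = Σw_i − G^NE + (Σα_i)·G^NE = 57 + 3.2·33 = 162.6.
Planner: ∂(Σu_j)/∂g_i = Σα_j − 1 = 3.2 > 0, so everyone contributes w_i; G^SO = 57, W^SO = 57 + 3.2·57 = 239.4.
Deadweight loss = 76.8.

76.8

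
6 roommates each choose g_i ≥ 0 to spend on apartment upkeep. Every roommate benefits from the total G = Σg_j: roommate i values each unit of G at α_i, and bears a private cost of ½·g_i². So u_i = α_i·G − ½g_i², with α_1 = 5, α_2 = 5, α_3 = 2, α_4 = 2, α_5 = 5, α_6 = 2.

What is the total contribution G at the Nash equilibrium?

Roommate i's FOC: ∂u_i/∂g_i = α_i − g_i = 0, so g_i* = α_i.
NE contributions = (5, 5, 2, 2, 5, 2); G = 21.

21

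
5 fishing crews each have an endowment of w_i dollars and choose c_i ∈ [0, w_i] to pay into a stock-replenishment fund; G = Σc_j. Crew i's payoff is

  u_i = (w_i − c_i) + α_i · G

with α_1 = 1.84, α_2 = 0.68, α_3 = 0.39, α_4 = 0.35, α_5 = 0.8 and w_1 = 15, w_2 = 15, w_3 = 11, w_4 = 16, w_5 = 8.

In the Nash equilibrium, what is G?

15

∂u_i/∂c_i = α_i − 1, so crew i contributes w_i if α_i > 1, else 0.
α_i > 1 for i ∈ {1}; NE contributions (15, 0, 0, 0, 0), G = 15.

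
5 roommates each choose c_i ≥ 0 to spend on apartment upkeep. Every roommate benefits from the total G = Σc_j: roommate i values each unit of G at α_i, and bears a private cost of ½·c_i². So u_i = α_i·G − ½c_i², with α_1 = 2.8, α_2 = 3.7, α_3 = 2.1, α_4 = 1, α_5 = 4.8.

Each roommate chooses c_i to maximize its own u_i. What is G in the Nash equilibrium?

Roommate i's FOC: ∂u_i/∂c_i = α_i − c_i = 0, so c_i* = α_i.
NE contributions = (2.8, 3.7, 2.1, 1, 4.8); G = 14.4.

14.4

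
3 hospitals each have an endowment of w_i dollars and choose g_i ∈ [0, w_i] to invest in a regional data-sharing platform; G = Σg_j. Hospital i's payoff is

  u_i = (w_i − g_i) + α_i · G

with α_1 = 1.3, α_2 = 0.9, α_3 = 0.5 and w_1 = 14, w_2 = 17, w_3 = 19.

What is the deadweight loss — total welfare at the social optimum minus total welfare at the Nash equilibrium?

∂u_i/∂g_i = α_i − 1, so hospital i contributes w_i if α_i > 1, else 0.
α_i > 1 for i ∈ {1}; NE contributions (14, 0, 0), G = 14.
W^NE = Σw_i − G^NE + (Σα_i)·G^NE = 50 + 1.7·14 = 73.8.
Planner: ∂(Σu_j)/∂g_i = Σα_j − 1 = 1.7 > 0, so everyone contributes w_i; G^SO = 50, W^SO = 50 + 1.7·50 = 135.
Deadweight loss = 61.2.

61.2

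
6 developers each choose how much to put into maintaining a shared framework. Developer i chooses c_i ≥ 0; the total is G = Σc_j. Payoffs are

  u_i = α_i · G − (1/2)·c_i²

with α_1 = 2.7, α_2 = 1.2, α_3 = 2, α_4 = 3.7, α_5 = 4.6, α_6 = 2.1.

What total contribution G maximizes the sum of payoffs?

97.8

Planner FOC: ∂(Σu_j)/∂c_i = (Σα_j) − c_i = 0, so c_i^SO = Σα_j = 16.3 for every i; G^SO = 97.8.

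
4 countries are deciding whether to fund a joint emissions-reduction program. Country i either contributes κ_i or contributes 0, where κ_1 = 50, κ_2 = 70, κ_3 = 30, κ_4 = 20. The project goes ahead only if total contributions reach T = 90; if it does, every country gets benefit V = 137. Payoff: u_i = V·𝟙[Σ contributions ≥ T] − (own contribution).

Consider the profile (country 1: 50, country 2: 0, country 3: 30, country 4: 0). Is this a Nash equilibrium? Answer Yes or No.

Total = 80 < 90: not provided.
Country 1 (pledges 50, payoff -50): dropping to 0 → total 30, payoff 0. Profitable deviation.

No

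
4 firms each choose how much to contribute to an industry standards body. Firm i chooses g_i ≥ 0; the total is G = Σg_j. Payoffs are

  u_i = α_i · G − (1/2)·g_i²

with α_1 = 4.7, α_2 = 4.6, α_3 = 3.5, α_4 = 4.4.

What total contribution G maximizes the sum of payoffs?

68.8

Planner FOC: ∂(Σu_j)/∂g_i = (Σα_j) − g_i = 0, so g_i^SO = Σα_j = 17.2 for every i; G^SO = 68.8.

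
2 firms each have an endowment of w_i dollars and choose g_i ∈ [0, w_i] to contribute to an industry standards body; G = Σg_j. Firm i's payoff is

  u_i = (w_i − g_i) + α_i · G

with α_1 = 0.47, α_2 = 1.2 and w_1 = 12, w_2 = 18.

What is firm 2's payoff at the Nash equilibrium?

∂u_i/∂g_i = α_i − 1, so firm i contributes w_i if α_i > 1, else 0.
α_i > 1 for i ∈ {2}; NE contributions (0, 18), G = 18.
u_2 = (18 − 18) + 1.2·18 = 21.6.

21.6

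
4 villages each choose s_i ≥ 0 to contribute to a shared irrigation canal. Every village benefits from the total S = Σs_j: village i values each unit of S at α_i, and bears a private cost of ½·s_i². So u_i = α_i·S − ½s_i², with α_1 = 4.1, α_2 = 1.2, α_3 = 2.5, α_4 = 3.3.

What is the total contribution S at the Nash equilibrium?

11.1

Village i's FOC: ∂u_i/∂s_i = α_i − s_i = 0, so s_i* = α_i.
NE contributions = (4.1, 1.2, 2.5, 3.3); S = 11.1.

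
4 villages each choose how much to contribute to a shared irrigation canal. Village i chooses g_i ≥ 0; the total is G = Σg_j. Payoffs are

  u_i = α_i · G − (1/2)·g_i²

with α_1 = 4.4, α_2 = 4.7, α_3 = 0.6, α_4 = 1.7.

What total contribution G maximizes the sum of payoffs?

45.6

Planner FOC: ∂(Σu_j)/∂g_i = (Σα_j) − g_i = 0, so g_i^SO = Σα_j = 11.4 for every i; G^SO = 45.6.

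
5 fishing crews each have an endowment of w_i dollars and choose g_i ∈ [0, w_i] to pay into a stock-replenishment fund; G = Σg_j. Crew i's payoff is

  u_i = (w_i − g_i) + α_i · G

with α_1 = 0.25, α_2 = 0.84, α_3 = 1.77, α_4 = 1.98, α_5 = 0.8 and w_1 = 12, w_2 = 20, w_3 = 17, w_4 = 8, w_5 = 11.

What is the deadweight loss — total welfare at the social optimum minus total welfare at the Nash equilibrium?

199.52

∂u_i/∂g_i = α_i − 1, so crew i contributes w_i if α_i > 1, else 0.
α_i > 1 for i ∈ {3, 4}; NE contributions (0, 0, 17, 8, 0), G = 25.
W^NE = Σw_i − G^NE + (Σα_i)·G^NE = 68 + 4.64·25 = 184.
Planner: ∂(Σu_j)/∂g_i = Σα_j − 1 = 4.64 > 0, so everyone contributes w_i; G^SO = 68, W^SO = 68 + 4.64·68 = 383.52.
Deadweight loss = 199.52.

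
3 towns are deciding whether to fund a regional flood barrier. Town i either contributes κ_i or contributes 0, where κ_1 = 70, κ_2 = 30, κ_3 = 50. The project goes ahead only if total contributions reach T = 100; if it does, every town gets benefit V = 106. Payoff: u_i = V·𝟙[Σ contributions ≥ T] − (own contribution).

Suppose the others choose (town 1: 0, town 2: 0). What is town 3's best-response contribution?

Others' total = 0. Even contributing 50 gives 50 < 100: no benefit either way.
Best response: 0.

0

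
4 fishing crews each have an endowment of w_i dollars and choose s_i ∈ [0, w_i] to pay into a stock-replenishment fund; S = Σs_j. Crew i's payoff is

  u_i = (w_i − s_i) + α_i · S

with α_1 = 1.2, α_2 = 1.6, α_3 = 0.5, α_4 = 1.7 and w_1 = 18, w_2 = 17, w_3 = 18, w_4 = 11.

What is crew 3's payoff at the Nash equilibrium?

41

∂u_i/∂s_i = α_i − 1, so crew i contributes w_i if α_i > 1, else 0.
α_i > 1 for i ∈ {1, 2, 4}; NE contributions (18, 17, 0, 11), S = 46.
u_3 = (18 − 0) + 0.5·46 = 41.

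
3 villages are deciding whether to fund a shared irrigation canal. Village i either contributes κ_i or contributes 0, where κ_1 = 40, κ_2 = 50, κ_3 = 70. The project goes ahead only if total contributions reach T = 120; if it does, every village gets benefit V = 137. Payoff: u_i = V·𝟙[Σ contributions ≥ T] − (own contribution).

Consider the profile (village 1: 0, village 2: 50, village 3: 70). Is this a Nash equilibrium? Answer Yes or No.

Total = 120 ≥ 120: provided.
Village 1 (pledges 0, payoff 137): pledging 40 → total 160, payoff 97. No gain.
Village 2 (pledges 50, payoff 87): dropping to 0 → total 70, payoff 0. No gain.
Village 3 (pledges 70, payoff 67): dropping to 0 → total 50, payoff 0. No gain.

Yes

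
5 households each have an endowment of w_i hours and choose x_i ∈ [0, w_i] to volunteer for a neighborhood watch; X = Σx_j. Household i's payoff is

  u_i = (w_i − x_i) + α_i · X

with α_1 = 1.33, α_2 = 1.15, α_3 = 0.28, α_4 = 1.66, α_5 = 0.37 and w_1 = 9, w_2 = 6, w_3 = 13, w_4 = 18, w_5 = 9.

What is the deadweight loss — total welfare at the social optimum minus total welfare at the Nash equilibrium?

∂u_i/∂x_i = α_i − 1, so household i contributes w_i if α_i > 1, else 0.
α_i > 1 for i ∈ {1, 2, 4}; NE contributions (9, 6, 0, 18, 0), X = 33.
W^NE = Σw_i − X^NE + (Σα_i)·X^NE = 55 + 3.79·33 = 180.07.
Planner: ∂(Σu_j)/∂x_i = Σα_j − 1 = 3.79 > 0, so everyone contributes w_i; X^SO = 55, W^SO = 55 + 3.79·55 = 263.45.
Deadweight loss = 83.38.

83.38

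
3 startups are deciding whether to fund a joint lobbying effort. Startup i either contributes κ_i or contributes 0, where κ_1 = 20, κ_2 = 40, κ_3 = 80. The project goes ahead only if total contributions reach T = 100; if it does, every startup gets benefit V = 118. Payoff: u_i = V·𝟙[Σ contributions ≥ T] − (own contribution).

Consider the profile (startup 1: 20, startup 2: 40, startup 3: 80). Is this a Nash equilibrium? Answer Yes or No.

No

Total = 140 ≥ 100: provided.
Startup 1 (pledges 20, payoff 98): dropping to 0 → total 120, payoff 118. Profitable deviation.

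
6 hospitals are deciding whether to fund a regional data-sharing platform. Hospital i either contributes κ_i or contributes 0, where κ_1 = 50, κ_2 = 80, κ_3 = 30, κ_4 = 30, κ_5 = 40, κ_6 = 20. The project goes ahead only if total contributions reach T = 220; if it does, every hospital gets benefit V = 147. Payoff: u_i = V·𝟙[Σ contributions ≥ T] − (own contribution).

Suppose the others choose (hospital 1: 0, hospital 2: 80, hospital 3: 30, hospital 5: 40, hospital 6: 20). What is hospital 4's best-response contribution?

0

Others' total = 170. Even contributing 30 gives 200 < 220: no benefit either way.
Best response: 0.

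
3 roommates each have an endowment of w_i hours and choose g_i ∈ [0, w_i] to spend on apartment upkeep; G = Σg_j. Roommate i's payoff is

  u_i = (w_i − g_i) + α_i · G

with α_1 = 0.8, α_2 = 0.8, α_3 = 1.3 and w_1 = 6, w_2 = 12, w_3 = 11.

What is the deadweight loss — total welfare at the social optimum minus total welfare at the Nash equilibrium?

34.2

∂u_i/∂g_i = α_i − 1, so roommate i contributes w_i if α_i > 1, else 0.
α_i > 1 for i ∈ {3}; NE contributions (0, 0, 11), G = 11.
W^NE = Σw_i − G^NE + (Σα_i)·G^NE = 29 + 1.9·11 = 49.9.
Planner: ∂(Σu_j)/∂g_i = Σα_j − 1 = 1.9 > 0, so everyone contributes w_i; G^SO = 29, W^SO = 29 + 1.9·29 = 84.1.
Deadweight loss = 34.2.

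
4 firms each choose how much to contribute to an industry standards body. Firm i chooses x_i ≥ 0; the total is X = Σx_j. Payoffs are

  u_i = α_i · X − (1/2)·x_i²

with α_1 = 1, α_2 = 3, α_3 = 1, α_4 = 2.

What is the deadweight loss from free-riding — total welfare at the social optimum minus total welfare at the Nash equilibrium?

56.5

Firm i's FOC: ∂u_i/∂x_i = α_i − x_i = 0, so x_i* = α_i.
NE contributions = (1, 3, 1, 2); X = 7.
W^NE = (Σα)·X − ½Σα_i² = 7² − ½·15 = 41.5.
Planner sets x_i = Σα_j = 7 for every i, so X^SO = 4·7 = 28.
W^SO = (Σα)·X^SO − ½·4·(Σα)² = (4/2)·7² = 98.
Deadweight loss = W^SO − W^NE = 56.5.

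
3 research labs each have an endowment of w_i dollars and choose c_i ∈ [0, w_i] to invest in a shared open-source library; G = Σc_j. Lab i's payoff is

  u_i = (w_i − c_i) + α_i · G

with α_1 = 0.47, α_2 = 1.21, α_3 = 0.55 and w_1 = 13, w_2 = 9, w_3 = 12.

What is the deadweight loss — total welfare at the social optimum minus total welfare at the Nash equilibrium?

30.75

∂u_i/∂c_i = α_i − 1, so lab i contributes w_i if α_i > 1, else 0.
α_i > 1 for i ∈ {2}; NE contributions (0, 9, 0), G = 9.
W^NE = Σw_i − G^NE + (Σα_i)·G^NE = 34 + 1.23·9 = 45.07.
Planner: ∂(Σu_j)/∂c_i = Σα_j − 1 = 1.23 > 0, so everyone contributes w_i; G^SO = 34, W^SO = 34 + 1.23·34 = 75.82.
Deadweight loss = 30.75.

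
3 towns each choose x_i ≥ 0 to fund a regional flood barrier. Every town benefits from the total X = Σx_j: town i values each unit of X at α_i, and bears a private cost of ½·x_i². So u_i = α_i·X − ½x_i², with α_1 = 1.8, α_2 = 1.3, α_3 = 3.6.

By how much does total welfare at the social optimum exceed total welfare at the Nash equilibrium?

31.39

Town i's FOC: ∂u_i/∂x_i = α_i − x_i = 0, so x_i* = α_i.
NE contributions = (1.8, 1.3, 3.6); X = 6.7.
W^NE = (Σα)·X − ½Σα_i² = 6.7² − ½·17.89 = 35.945.
Planner sets x_i = Σα_j = 6.7 for every i, so X^SO = 3·6.7 = 20.1.
W^SO = (Σα)·X^SO − ½·3·(Σα)² = (3/2)·6.7² = 67.335.
Deadweight loss = W^SO − W^NE = 31.39.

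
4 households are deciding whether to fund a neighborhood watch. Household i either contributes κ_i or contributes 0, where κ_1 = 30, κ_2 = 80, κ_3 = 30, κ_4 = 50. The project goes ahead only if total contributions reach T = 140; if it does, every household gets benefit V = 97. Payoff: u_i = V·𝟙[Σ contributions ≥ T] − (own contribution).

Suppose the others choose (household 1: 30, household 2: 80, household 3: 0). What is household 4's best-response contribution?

50

Others' total = 110. Contributing 50 brings total to 160 ≥ 140: gain V − κ_4 = 47.
Best response: 50.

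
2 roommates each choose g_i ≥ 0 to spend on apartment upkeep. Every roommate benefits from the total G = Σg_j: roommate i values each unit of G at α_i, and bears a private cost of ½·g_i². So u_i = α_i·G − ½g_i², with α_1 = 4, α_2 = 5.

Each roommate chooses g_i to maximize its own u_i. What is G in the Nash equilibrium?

9

Roommate i's FOC: ∂u_i/∂g_i = α_i − g_i = 0, so g_i* = α_i.
NE contributions = (4, 5); G = 9.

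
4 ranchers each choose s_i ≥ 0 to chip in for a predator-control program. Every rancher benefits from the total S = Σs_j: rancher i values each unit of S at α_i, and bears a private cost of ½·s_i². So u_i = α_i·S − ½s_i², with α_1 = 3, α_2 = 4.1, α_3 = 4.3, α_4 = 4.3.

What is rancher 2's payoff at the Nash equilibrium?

Rancher i's FOC: ∂u_i/∂s_i = α_i − s_i = 0, so s_i* = α_i.
NE contributions = (3, 4.1, 4.3, 4.3); S = 15.7.
u_2 = α_2·S − ½·(s_2)² = 4.1·15.7 − ½·4.1² = 55.965.

55.965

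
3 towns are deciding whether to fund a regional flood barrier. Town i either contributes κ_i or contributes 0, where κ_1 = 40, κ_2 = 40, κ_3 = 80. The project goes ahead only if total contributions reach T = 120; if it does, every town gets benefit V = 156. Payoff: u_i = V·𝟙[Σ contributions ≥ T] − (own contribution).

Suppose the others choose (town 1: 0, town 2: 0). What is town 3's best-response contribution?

Others' total = 0. Even contributing 80 gives 80 < 120: no benefit either way.
Best response: 0.

0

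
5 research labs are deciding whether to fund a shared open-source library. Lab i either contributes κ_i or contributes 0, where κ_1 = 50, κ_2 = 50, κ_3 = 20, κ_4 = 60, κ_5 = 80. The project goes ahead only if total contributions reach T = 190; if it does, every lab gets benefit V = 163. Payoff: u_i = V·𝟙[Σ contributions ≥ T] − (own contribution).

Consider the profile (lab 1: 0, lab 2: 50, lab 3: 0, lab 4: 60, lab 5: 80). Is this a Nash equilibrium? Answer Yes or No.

Total = 190 ≥ 190: provided.
Lab 1 (pledges 0, payoff 163): pledging 50 → total 240, payoff 113. No gain.
Lab 2 (pledges 50, payoff 113): dropping to 0 → total 140, payoff 0. No gain.
Lab 3 (pledges 0, payoff 163): pledging 20 → total 210, payoff 143. No gain.
Lab 4 (pledges 60, payoff 103): dropping to 0 → total 130, payoff 0. No gain.
Lab 5 (pledges 80, payoff 83): dropping to 0 → total 110, payoff 0. No gain.

Yes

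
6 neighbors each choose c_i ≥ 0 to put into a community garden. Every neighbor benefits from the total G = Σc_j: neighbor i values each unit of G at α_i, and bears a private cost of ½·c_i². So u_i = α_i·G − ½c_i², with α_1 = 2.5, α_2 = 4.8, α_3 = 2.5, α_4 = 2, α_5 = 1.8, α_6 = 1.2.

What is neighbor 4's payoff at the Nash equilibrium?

Neighbor i's FOC: ∂u_i/∂c_i = α_i − c_i = 0, so c_i* = α_i.
NE contributions = (2.5, 4.8, 2.5, 2, 1.8, 1.2); G = 14.8.
u_4 = α_4·G − ½·(c_4)² = 2·14.8 − ½·2² = 27.6.

27.6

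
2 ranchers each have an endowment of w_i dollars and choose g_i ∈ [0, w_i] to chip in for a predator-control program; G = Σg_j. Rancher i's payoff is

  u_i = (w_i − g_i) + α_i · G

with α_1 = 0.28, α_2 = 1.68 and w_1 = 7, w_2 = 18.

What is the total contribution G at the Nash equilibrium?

18

∂u_i/∂g_i = α_i − 1, so rancher i contributes w_i if α_i > 1, else 0.
α_i > 1 for i ∈ {2}; NE contributions (0, 18), G = 18.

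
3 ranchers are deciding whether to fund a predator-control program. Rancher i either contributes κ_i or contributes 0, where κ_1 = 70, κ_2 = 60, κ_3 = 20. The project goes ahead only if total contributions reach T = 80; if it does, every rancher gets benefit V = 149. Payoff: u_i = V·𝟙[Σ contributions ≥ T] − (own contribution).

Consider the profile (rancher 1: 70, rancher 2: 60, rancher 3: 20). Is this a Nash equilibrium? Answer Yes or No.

Total = 150 ≥ 80: provided.
Rancher 1 (pledges 70, payoff 79): dropping to 0 → total 80, payoff 149. Profitable deviation.

No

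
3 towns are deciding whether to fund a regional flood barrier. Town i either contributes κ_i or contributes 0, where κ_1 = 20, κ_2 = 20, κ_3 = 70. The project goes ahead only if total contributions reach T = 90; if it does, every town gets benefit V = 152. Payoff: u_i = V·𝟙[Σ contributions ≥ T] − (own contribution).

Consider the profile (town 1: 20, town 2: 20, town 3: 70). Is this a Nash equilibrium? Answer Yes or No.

No

Total = 110 ≥ 90: provided.
Town 1 (pledges 20, payoff 132): dropping to 0 → total 90, payoff 152. Profitable deviation.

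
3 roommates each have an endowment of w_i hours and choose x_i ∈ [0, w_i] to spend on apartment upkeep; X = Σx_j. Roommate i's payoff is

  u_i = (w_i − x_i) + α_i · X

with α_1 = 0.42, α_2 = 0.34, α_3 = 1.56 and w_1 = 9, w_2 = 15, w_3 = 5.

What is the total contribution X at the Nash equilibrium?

5

∂u_i/∂x_i = α_i − 1, so roommate i contributes w_i if α_i > 1, else 0.
α_i > 1 for i ∈ {3}; NE contributions (0, 0, 5), X = 5.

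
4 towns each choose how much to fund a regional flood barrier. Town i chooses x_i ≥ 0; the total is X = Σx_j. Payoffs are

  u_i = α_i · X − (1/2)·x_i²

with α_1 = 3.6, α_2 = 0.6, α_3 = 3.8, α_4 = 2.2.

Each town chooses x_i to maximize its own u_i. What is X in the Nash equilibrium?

10.2

Town i's FOC: ∂u_i/∂x_i = α_i − x_i = 0, so x_i* = α_i.
NE contributions = (3.6, 0.6, 3.8, 2.2); X = 10.2.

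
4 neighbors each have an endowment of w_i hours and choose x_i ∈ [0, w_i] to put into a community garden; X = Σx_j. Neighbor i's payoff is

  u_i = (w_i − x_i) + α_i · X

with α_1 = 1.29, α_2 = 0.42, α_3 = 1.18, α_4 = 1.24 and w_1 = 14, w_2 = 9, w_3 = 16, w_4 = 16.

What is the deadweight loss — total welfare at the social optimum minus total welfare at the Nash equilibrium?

∂u_i/∂x_i = α_i − 1, so neighbor i contributes w_i if α_i > 1, else 0.
α_i > 1 for i ∈ {1, 3, 4}; NE contributions (14, 0, 16, 16), X = 46.
W^NE = Σw_i − X^NE + (Σα_i)·X^NE = 55 + 3.13·46 = 198.98.
Planner: ∂(Σu_j)/∂x_i = Σα_j − 1 = 3.13 > 0, so everyone contributes w_i; X^SO = 55, W^SO = 55 + 3.13·55 = 227.15.
Deadweight loss = 28.17.

28.17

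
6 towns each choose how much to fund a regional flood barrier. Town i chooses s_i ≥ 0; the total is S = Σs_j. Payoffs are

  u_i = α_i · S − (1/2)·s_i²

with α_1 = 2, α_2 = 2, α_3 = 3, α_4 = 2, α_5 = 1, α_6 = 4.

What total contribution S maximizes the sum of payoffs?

84

Planner FOC: ∂(Σu_j)/∂s_i = (Σα_j) − s_i = 0, so s_i^SO = Σα_j = 14 for every i; S^SO = 84.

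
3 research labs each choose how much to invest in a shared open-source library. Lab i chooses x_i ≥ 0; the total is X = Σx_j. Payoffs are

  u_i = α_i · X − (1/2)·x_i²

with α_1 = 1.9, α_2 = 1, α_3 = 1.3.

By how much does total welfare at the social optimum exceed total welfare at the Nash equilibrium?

Lab i's FOC: ∂u_i/∂x_i = α_i − x_i = 0, so x_i* = α_i.
NE contributions = (1.9, 1, 1.3); X = 4.2.
W^NE = (Σα)·X − ½Σα_i² = 4.2² − ½·6.3 = 14.49.
Planner sets x_i = Σα_j = 4.2 for every i, so X^SO = 3·4.2 = 12.6.
W^SO = (Σα)·X^SO − ½·3·(Σα)² = (3/2)·4.2² = 26.46.
Deadweight loss = W^SO − W^NE = 11.97.

11.97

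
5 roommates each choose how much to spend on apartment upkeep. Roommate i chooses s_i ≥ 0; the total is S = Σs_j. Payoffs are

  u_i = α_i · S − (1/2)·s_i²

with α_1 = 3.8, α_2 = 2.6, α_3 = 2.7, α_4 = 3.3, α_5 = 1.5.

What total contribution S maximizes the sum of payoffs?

Planner FOC: ∂(Σu_j)/∂s_i = (Σα_j) − s_i = 0, so s_i^SO = Σα_j = 13.9 for every i; S^SO = 69.5.

69.5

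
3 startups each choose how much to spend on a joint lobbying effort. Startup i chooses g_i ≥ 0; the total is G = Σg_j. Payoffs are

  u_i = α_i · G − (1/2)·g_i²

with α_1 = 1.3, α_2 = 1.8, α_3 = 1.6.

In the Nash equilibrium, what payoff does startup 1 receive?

5.265

Startup i's FOC: ∂u_i/∂g_i = α_i − g_i = 0, so g_i* = α_i.
NE contributions = (1.3, 1.8, 1.6); G = 4.7.
u_1 = α_1·G − ½·(g_1)² = 1.3·4.7 − ½·1.3² = 5.265.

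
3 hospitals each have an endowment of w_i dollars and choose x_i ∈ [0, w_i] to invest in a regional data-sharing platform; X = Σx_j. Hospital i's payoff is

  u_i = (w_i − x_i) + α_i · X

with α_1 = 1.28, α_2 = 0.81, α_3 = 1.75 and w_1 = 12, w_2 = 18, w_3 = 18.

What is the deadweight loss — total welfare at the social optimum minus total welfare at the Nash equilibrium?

∂u_i/∂x_i = α_i − 1, so hospital i contributes w_i if α_i > 1, else 0.
α_i > 1 for i ∈ {1, 3}; NE contributions (12, 0, 18), X = 30.
W^NE = Σw_i − X^NE + (Σα_i)·X^NE = 48 + 2.84·30 = 133.2.
Planner: ∂(Σu_j)/∂x_i = Σα_j − 1 = 2.84 > 0, so everyone contributes w_i; X^SO = 48, W^SO = 48 + 2.84·48 = 184.32.
Deadweight loss = 51.12.

51.12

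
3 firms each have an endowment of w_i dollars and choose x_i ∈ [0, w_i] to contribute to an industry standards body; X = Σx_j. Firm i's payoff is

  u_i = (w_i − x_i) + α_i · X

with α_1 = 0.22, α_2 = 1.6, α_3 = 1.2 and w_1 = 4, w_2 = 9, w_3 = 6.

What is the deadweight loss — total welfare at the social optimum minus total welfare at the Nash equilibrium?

∂u_i/∂x_i = α_i − 1, so firm i contributes w_i if α_i > 1, else 0.
α_i > 1 for i ∈ {2, 3}; NE contributions (0, 9, 6), X = 15.
W^NE = Σw_i − X^NE + (Σα_i)·X^NE = 19 + 2.02·15 = 49.3.
Planner: ∂(Σu_j)/∂x_i = Σα_j − 1 = 2.02 > 0, so everyone contributes w_i; X^SO = 19, W^SO = 19 + 2.02·19 = 57.38.
Deadweight loss = 8.08.

8.08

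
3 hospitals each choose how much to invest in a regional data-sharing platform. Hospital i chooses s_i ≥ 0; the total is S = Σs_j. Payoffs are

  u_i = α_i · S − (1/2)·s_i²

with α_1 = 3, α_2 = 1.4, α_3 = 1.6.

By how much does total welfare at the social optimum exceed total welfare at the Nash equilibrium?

Hospital i's FOC: ∂u_i/∂s_i = α_i − s_i = 0, so s_i* = α_i.
NE contributions = (3, 1.4, 1.6); S = 6.
W^NE = (Σα)·S − ½Σα_i² = 6² − ½·13.52 = 29.24.
Planner sets s_i = Σα_j = 6 for every i, so S^SO = 3·6 = 18.
W^SO = (Σα)·S^SO − ½·3·(Σα)² = (3/2)·6² = 54.
Deadweight loss = W^SO − W^NE = 24.76.

24.76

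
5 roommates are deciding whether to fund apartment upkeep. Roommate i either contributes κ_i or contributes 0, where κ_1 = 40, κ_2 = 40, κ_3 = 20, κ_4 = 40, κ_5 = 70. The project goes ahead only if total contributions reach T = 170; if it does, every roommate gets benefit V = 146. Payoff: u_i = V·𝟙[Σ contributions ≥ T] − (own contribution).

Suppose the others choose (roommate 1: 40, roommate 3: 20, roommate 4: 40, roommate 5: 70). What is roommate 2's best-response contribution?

0

Others' total = 170 ≥ 170; contributing adds cost 40 for no extra benefit.
Best response: 0.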